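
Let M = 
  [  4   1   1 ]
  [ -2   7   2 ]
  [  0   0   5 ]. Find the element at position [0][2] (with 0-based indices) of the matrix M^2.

Characteristic polynomial: μ^3 - 16μ^2 + 85μ - 150 = (μ - 6)(μ - 5)^2, so the eigenvalues are 5, 5, 6.
μ=5: eigenvector (1, 2, -1).
μ=5: eigenvector (0, 1, -1).
μ=6: eigenvector (1, 2, 0).
P = [[1, 0, 1], [2, 1, 2], [-1, -1, 0]], D = diag(5, 5, 6), P⁻¹ = [[2, -1, -1], [-2, 1, 0], [-1, 1, 1]].
M² = P·diag(25, 25, 36)·P⁻¹ = [[14, 11, 11], [-22, 47, 22], [0, 0, 25]].
The requested entry is 11.

11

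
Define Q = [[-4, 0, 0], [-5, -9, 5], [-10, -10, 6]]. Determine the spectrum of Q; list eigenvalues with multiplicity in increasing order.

-4, -4, 1

Characteristic polynomial: p(μ) = μ^3 + 7μ^2 + 8μ - 16 = (μ - 1)(μ + 4)^2.
Roots (with multiplicity): -4, -4, 1.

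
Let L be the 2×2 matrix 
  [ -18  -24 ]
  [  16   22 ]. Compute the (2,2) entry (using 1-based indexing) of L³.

Characteristic polynomial: s^2 - 4s - 12 = (s - 6)(s + 2), so the eigenvalues are -2, 6.
s=-2: eigenvector (3, -2).
s=6: eigenvector (-1, 1).
P = [[3, -1], [-2, 1]], D = diag(-2, 6), P⁻¹ = [[1, 1], [2, 3]].
L³ = P·diag(-8, 216)·P⁻¹ = [[-456, -672], [448, 664]].
The requested entry is 664.

664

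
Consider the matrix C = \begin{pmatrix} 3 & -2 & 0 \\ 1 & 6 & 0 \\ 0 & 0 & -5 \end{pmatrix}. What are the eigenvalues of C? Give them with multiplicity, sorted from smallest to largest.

-5, 4, 5

Characteristic polynomial: p(r) = r^3 - 4r^2 - 25r + 100 = (r - 5)(r - 4)(r + 5).
Roots (with multiplicity): -5, 4, 5.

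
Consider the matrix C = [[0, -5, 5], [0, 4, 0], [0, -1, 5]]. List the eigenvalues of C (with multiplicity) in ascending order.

Characteristic polynomial: p(t) = t^3 - 9t^2 + 20t = t(t - 5)(t - 4).
Roots (with multiplicity): 0, 4, 5.

0, 4, 5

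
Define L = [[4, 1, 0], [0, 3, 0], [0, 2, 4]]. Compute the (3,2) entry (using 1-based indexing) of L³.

74

Characteristic polynomial: μ^3 - 11μ^2 + 40μ - 48 = (μ - 4)^2(μ - 3), so the eigenvalues are 3, 4, 4.
μ=4: eigenvector (1, 0, 2).
μ=3: eigenvector (-1, 1, -2).
μ=4: eigenvector (0, 0, 1).
P = [[1, -1, 0], [0, 1, 0], [2, -2, 1]], D = diag(4, 3, 4), P⁻¹ = [[1, 1, 0], [0, 1, 0], [-2, 0, 1]].
L³ = P·diag(64, 27, 64)·P⁻¹ = [[64, 37, 0], [0, 27, 0], [0, 74, 64]].
The requested entry is 74.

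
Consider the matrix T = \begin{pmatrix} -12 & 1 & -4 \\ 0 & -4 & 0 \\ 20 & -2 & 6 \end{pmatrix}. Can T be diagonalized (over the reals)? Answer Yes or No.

No

Characteristic polynomial: p(r) = r^3 + 10r^2 + 32r + 32 = (r + 2)(r + 4)^2.
r = -4 has algebraic multiplicity 2; rank(T + 4I) = 2, so geometric multiplicity = 1.
Geometric multiplicity < algebraic multiplicity, so T is not diagonalizable.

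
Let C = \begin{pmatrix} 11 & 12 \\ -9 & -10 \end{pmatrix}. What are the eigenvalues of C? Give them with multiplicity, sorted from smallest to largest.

Characteristic polynomial: p(t) = t^2 - t - 2 = (t - 2)(t + 1).
Roots (with multiplicity): -1, 2.

-1, 2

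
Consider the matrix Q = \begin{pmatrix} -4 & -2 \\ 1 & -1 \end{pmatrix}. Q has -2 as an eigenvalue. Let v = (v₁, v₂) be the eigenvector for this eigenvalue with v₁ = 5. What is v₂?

-5

Q + 2I = [[-2, -2], [1, 1]].
Solving (Q + 2I)v = 0 gives the eigenspace spanned by (5, -5).
With v₁ = 5, v = (5, -5), so v₂ = -5.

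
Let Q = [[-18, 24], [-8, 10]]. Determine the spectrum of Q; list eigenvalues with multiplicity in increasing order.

Characteristic polynomial: p(r) = r^2 + 8r + 12 = (r + 2)(r + 6).
Roots (with multiplicity): -6, -2.

-6, -2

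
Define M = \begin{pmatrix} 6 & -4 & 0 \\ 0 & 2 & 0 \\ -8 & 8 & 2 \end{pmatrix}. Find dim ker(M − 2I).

2

M − 2I = [[4, -4, 0], [0, 0, 0], [-8, 8, 0]].
This matrix has rank 1, so its null space has dimension 3 − 1 = 2.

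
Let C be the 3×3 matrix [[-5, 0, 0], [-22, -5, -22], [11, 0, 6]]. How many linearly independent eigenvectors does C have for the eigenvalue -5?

C + 5I = [[0, 0, 0], [-22, 0, -22], [11, 0, 11]].
This matrix has rank 1, so its null space has dimension 3 − 1 = 2.

2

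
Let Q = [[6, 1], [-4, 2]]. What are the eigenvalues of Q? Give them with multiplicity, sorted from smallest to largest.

Characteristic polynomial: p(t) = t^2 - 8t + 16 = (t - 4)^2.
Roots (with multiplicity): 4, 4.

4, 4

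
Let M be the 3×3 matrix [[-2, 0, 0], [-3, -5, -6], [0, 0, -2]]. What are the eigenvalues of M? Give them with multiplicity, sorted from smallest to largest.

-5, -2, -2

Characteristic polynomial: p(s) = s^3 + 9s^2 + 24s + 20 = (s + 2)^2(s + 5).
Roots (with multiplicity): -5, -2, -2.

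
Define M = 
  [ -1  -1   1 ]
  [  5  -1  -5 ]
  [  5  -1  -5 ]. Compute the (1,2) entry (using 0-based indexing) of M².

35

Characteristic polynomial: t^3 + 7t^2 + 6t = t(t + 1)(t + 6), so the eigenvalues are -6, -1, 0.
t=0: eigenvector (1, 0, 1).
t=-1: eigenvector (1, 1, 1).
t=-6: eigenvector (0, -1, -1).
P = [[1, 1, 0], [0, 1, -1], [1, 1, -1]], D = diag(0, -1, -6), P⁻¹ = [[0, -1, 1], [1, 1, -1], [1, 0, -1]].
M² = P·diag(0, 1, 36)·P⁻¹ = [[1, 1, -1], [-35, 1, 35], [-35, 1, 35]].
The requested entry is 35.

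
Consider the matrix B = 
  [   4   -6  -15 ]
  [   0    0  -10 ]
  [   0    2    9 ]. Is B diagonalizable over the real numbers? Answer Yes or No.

Yes

Characteristic polynomial: p(μ) = μ^3 - 13μ^2 + 56μ - 80 = (μ - 5)(μ - 4)^2.
μ = 4 has algebraic multiplicity 2; rank(B − 4I) = 1, so geometric multiplicity = 2.
Every eigenvalue has geometric = algebraic multiplicity, so B is diagonalizable.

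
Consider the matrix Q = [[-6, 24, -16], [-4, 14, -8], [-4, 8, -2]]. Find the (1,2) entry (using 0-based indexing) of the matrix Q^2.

-32

Characteristic polynomial: t^3 - 6t^2 - 4t + 24 = (t - 6)(t - 2)(t + 2), so the eigenvalues are -2, 2, 6.
t=6: eigenvector (2, 1, 0).
t=2: eigenvector (-1, -1, -1).
t=-2: eigenvector (2, 1, 1).
P = [[2, -1, 2], [1, -1, 1], [0, -1, 1]], D = diag(6, 2, -2), P⁻¹ = [[0, 1, -1], [1, -2, 0], [1, -2, 1]].
Q² = P·diag(36, 4, 4)·P⁻¹ = [[4, 64, -64], [0, 36, -32], [0, 0, 4]].
The requested entry is -32.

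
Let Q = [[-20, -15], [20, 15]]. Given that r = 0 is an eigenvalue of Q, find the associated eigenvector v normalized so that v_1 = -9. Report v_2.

Q = [[-20, -15], [20, 15]].
Solving (Q)v = 0 gives the eigenspace spanned by (-9, 12).
With v_1 = -9, v = (-9, 12), so v_2 = 12.

12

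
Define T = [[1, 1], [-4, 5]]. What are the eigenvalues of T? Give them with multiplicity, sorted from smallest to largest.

3, 3

Characteristic polynomial: p(r) = r^2 - 6r + 9 = (r - 3)^2.
Roots (with multiplicity): 3, 3.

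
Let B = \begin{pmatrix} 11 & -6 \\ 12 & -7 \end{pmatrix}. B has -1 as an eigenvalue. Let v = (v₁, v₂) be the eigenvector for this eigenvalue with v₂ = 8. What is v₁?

4

B + 1I = [[12, -6], [12, -6]].
Solving (B + 1I)v = 0 gives the eigenspace spanned by (4, 8).
With v₂ = 8, v = (4, 8), so v₁ = 4.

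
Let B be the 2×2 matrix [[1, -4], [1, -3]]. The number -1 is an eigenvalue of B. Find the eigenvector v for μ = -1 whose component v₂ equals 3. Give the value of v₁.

B + 1I = [[2, -4], [1, -2]].
Solving (B + 1I)v = 0 gives the eigenspace spanned by (6, 3).
With v₂ = 3, v = (6, 3), so v₁ = 6.

6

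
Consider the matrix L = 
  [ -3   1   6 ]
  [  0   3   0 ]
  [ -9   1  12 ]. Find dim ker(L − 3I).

1

L − 3I = [[-6, 1, 6], [0, 0, 0], [-9, 1, 9]].
This matrix has rank 2, so its null space has dimension 3 − 2 = 1.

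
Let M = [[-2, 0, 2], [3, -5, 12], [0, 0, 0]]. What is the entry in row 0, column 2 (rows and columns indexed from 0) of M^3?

8

Characteristic polynomial: t^3 + 7t^2 + 10t = t(t + 2)(t + 5), so the eigenvalues are -5, -2, 0.
t=-2: eigenvector (1, 1, 0).
t=-5: eigenvector (0, 1, 0).
t=0: eigenvector (1, 3, 1).
P = [[1, 0, 1], [1, 1, 3], [0, 0, 1]], D = diag(-2, -5, 0), P⁻¹ = [[1, 0, -1], [-1, 1, -2], [0, 0, 1]].
M³ = P·diag(-8, -125, 0)·P⁻¹ = [[-8, 0, 8], [117, -125, 258], [0, 0, 0]].
The requested entry is 8.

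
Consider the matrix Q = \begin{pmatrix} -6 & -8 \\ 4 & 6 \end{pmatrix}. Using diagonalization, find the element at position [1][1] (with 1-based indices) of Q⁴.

16

Characteristic polynomial: μ^2 - 4 = (μ - 2)(μ + 2), so the eigenvalues are -2, 2.
μ=2: eigenvector (-1, 1).
μ=-2: eigenvector (-2, 1).
P = [[-1, -2], [1, 1]], D = diag(2, -2), P⁻¹ = [[1, 2], [-1, -1]].
Q⁴ = P·diag(16, 16)·P⁻¹ = [[16, 0], [0, 16]].
The requested entry is 16.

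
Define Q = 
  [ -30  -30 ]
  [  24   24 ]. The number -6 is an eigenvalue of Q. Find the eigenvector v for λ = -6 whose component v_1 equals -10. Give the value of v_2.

Q + 6I = [[-24, -30], [24, 30]].
Solving (Q + 6I)v = 0 gives the eigenspace spanned by (-10, 8).
With v_1 = -10, v = (-10, 8), so v_2 = 8.

8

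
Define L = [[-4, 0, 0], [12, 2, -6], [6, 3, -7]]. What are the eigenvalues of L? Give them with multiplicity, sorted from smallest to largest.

Characteristic polynomial: p(s) = s^3 + 9s^2 + 24s + 16 = (s + 1)(s + 4)^2.
Roots (with multiplicity): -4, -4, -1.

-4, -4, -1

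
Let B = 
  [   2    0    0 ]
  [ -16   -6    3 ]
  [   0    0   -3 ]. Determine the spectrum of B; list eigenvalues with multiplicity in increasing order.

-6, -3, 2

Characteristic polynomial: p(μ) = μ^3 + 7μ^2 - 36 = (μ - 2)(μ + 3)(μ + 6).
Roots (with multiplicity): -6, -3, 2.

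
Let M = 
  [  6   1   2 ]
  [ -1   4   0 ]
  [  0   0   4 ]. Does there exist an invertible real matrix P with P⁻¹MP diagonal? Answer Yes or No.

Characteristic polynomial: p(s) = s^3 - 14s^2 + 65s - 100 = (s - 5)^2(s - 4).
s = 5 has algebraic multiplicity 2; rank(M − 5I) = 2, so geometric multiplicity = 1.
Geometric multiplicity < algebraic multiplicity, so M is not diagonalizable.

No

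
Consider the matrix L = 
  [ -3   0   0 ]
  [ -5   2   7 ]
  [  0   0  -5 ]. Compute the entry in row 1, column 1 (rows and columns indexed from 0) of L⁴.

16

Characteristic polynomial: r^3 + 6r^2 - r - 30 = (r - 2)(r + 3)(r + 5), so the eigenvalues are -5, -3, 2.
r=-3: eigenvector (1, 1, 0).
r=2: eigenvector (0, 1, 0).
r=-5: eigenvector (0, -1, 1).
P = [[1, 0, 0], [1, 1, -1], [0, 0, 1]], D = diag(-3, 2, -5), P⁻¹ = [[1, 0, 0], [-1, 1, 1], [0, 0, 1]].
L⁴ = P·diag(81, 16, 625)·P⁻¹ = [[81, 0, 0], [65, 16, -609], [0, 0, 625]].
The requested entry is 16.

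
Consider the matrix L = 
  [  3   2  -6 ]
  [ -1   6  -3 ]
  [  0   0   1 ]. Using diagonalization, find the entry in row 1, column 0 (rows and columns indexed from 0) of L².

Characteristic polynomial: r^3 - 10r^2 + 29r - 20 = (r - 5)(r - 4)(r - 1), so the eigenvalues are 1, 4, 5.
r=5: eigenvector (-1, -1, 0).
r=4: eigenvector (2, 1, 0).
r=1: eigenvector (2, 1, 1).
P = [[-1, 2, 2], [-1, 1, 1], [0, 0, 1]], D = diag(5, 4, 1), P⁻¹ = [[1, -2, 0], [1, -1, -1], [0, 0, 1]].
L² = P·diag(25, 16, 1)·P⁻¹ = [[7, 18, -30], [-9, 34, -15], [0, 0, 1]].
The requested entry is -9.

-9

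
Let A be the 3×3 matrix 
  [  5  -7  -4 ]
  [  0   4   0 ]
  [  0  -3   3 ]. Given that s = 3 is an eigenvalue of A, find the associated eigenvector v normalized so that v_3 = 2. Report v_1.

A − 3I = [[2, -7, -4], [0, 1, 0], [0, -3, 0]].
Solving (A − 3I)v = 0 gives the eigenspace spanned by (4, 0, 2).
With v_3 = 2, v = (4, 0, 2), so v_1 = 4.

4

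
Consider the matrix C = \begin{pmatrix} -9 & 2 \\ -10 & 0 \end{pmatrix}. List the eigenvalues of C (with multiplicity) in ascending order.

Characteristic polynomial: p(t) = t^2 + 9t + 20 = (t + 4)(t + 5).
Roots (with multiplicity): -5, -4.

-5, -4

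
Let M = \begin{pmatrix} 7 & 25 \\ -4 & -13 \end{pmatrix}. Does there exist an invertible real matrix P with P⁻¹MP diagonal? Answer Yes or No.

No

Characteristic polynomial: p(r) = r^2 + 6r + 9 = (r + 3)^2.
r = -3 has algebraic multiplicity 2; rank(M + 3I) = 1, so geometric multiplicity = 1.
Geometric multiplicity < algebraic multiplicity, so M is not diagonalizable.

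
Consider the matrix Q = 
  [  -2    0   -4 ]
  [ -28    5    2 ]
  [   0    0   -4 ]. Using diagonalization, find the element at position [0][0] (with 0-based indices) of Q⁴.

16

Characteristic polynomial: μ^3 + μ^2 - 22μ - 40 = (μ - 5)(μ + 2)(μ + 4), so the eigenvalues are -4, -2, 5.
μ=-2: eigenvector (1, 4, 0).
μ=5: eigenvector (0, 1, 0).
μ=-4: eigenvector (2, 6, 1).
P = [[1, 0, 2], [4, 1, 6], [0, 0, 1]], D = diag(-2, 5, -4), P⁻¹ = [[1, 0, -2], [-4, 1, 2], [0, 0, 1]].
Q⁴ = P·diag(16, 625, 256)·P⁻¹ = [[16, 0, 480], [-2436, 625, 2658], [0, 0, 256]].
The requested entry is 16.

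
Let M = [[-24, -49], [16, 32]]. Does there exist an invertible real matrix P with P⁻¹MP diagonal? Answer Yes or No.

Characteristic polynomial: p(r) = r^2 - 8r + 16 = (r - 4)^2.
r = 4 has algebraic multiplicity 2; rank(M − 4I) = 1, so geometric multiplicity = 1.
Geometric multiplicity < algebraic multiplicity, so M is not diagonalizable.

No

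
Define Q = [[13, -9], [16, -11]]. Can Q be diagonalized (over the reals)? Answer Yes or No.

No

Characteristic polynomial: p(t) = t^2 - 2t + 1 = (t - 1)^2.
t = 1 has algebraic multiplicity 2; rank(Q − 1I) = 1, so geometric multiplicity = 1.
Geometric multiplicity < algebraic multiplicity, so Q is not diagonalizable.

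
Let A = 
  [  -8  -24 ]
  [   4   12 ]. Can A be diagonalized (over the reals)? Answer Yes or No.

Characteristic polynomial: p(r) = r^2 - 4r = r(r - 4).
All 2 eigenvalues are distinct, so A is diagonalizable.

Yes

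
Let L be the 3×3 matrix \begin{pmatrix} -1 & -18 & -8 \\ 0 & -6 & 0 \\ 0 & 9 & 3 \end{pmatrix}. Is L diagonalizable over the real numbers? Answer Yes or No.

Characteristic polynomial: p(r) = r^3 + 4r^2 - 15r - 18 = (r - 3)(r + 1)(r + 6).
All 3 eigenvalues are distinct, so L is diagonalizable.

Yes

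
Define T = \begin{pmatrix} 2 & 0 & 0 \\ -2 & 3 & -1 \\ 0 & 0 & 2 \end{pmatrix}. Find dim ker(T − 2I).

2

T − 2I = [[0, 0, 0], [-2, 1, -1], [0, 0, 0]].
This matrix has rank 1, so its null space has dimension 3 − 1 = 2.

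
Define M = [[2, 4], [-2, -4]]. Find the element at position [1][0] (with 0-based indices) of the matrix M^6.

Characteristic polynomial: t^2 + 2t = t(t + 2), so the eigenvalues are -2, 0.
t=-2: eigenvector (1, -1).
t=0: eigenvector (-2, 1).
P = [[1, -2], [-1, 1]], D = diag(-2, 0), P⁻¹ = [[-1, -2], [-1, -1]].
M⁶ = P·diag(64, 0)·P⁻¹ = [[-64, -128], [64, 128]].
The requested entry is 64.

64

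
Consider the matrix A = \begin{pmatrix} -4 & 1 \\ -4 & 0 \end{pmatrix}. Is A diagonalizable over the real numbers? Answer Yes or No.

No

Characteristic polynomial: p(r) = r^2 + 4r + 4 = (r + 2)^2.
r = -2 has algebraic multiplicity 2; rank(A + 2I) = 1, so geometric multiplicity = 1.
Geometric multiplicity < algebraic multiplicity, so A is not diagonalizable.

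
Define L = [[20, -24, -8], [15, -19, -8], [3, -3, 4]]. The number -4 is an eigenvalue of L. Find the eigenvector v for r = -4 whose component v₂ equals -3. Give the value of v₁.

-3

L + 4I = [[24, -24, -8], [15, -15, -8], [3, -3, 8]].
Solving (L + 4I)v = 0 gives the eigenspace spanned by (-3, -3, 0).
With v₂ = -3, v = (-3, -3, 0), so v₁ = -3.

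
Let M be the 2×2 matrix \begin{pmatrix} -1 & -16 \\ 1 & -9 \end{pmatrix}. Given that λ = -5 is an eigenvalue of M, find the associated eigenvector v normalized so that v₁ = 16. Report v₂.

4

M + 5I = [[4, -16], [1, -4]].
Solving (M + 5I)v = 0 gives the eigenspace spanned by (16, 4).
With v₁ = 16, v = (16, 4), so v₂ = 4.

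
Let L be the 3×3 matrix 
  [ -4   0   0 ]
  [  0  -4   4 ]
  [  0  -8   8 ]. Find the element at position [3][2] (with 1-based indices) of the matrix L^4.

Characteristic polynomial: r^3 - 16r = r(r - 4)(r + 4), so the eigenvalues are -4, 0, 4.
r=-4: eigenvector (1, 0, 0).
r=4: eigenvector (0, -1, -2).
r=0: eigenvector (0, 1, 1).
P = [[1, 0, 0], [0, -1, 1], [0, -2, 1]], D = diag(-4, 4, 0), P⁻¹ = [[1, 0, 0], [0, 1, -1], [0, 2, -1]].
L⁴ = P·diag(256, 256, 0)·P⁻¹ = [[256, 0, 0], [0, -256, 256], [0, -512, 512]].
The requested entry is -512.

-512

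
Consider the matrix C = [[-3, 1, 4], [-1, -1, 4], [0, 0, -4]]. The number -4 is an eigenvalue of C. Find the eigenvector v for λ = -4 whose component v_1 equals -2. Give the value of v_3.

C + 4I = [[1, 1, 4], [-1, 3, 4], [0, 0, 0]].
Solving (C + 4I)v = 0 gives the eigenspace spanned by (-2, -2, 1).
With v_1 = -2, v = (-2, -2, 1), so v_3 = 1.

1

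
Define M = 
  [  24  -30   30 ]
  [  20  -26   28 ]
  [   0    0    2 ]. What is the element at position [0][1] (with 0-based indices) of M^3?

-840

Characteristic polynomial: s^3 - 28s + 48 = (s - 4)(s - 2)(s + 6), so the eigenvalues are -6, 2, 4.
s=4: eigenvector (3, 2, 0).
s=2: eigenvector (0, 1, 1).
s=-6: eigenvector (1, 1, 0).
P = [[3, 0, 1], [2, 1, 1], [0, 1, 0]], D = diag(4, 2, -6), P⁻¹ = [[1, -1, 1], [0, 0, 1], [-2, 3, -3]].
M³ = P·diag(64, 8, -216)·P⁻¹ = [[624, -840, 840], [560, -776, 784], [0, 0, 8]].
The requested entry is -840.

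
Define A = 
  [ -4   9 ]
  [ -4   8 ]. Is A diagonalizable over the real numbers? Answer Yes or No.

Characteristic polynomial: p(t) = t^2 - 4t + 4 = (t - 2)^2.
t = 2 has algebraic multiplicity 2; rank(A − 2I) = 1, so geometric multiplicity = 1.
Geometric multiplicity < algebraic multiplicity, so A is not diagonalizable.

No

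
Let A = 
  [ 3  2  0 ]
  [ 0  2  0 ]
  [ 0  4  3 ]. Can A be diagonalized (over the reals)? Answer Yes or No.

Yes

Characteristic polynomial: p(μ) = μ^3 - 8μ^2 + 21μ - 18 = (μ - 3)^2(μ - 2).
μ = 3 has algebraic multiplicity 2; rank(A − 3I) = 1, so geometric multiplicity = 2.
Every eigenvalue has geometric = algebraic multiplicity, so A is diagonalizable.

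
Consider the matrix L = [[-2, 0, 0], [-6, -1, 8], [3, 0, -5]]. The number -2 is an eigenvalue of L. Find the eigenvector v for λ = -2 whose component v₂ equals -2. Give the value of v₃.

L + 2I = [[0, 0, 0], [-6, 1, 8], [3, 0, -3]].
Solving (L + 2I)v = 0 gives the eigenspace spanned by (1, -2, 1).
With v₂ = -2, v = (1, -2, 1), so v₃ = 1.

1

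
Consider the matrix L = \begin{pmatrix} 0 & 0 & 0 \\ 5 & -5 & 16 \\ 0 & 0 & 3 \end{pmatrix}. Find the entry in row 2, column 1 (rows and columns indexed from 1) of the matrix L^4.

-625

Characteristic polynomial: s^3 + 2s^2 - 15s = s(s - 3)(s + 5), so the eigenvalues are -5, 0, 3.
s=0: eigenvector (1, 1, 0).
s=-5: eigenvector (0, 1, 0).
s=3: eigenvector (0, 2, 1).
P = [[1, 0, 0], [1, 1, 2], [0, 0, 1]], D = diag(0, -5, 3), P⁻¹ = [[1, 0, 0], [-1, 1, -2], [0, 0, 1]].
L⁴ = P·diag(0, 625, 81)·P⁻¹ = [[0, 0, 0], [-625, 625, -1088], [0, 0, 81]].
The requested entry is -625.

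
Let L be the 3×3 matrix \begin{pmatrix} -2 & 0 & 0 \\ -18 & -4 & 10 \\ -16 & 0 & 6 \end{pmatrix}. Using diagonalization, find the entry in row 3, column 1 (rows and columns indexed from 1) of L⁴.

Characteristic polynomial: s^3 - 28s - 48 = (s - 6)(s + 2)(s + 4), so the eigenvalues are -4, -2, 6.
s=-2: eigenvector (1, 1, 2).
s=-4: eigenvector (0, 1, 0).
s=6: eigenvector (0, 1, 1).
P = [[1, 0, 0], [1, 1, 1], [2, 0, 1]], D = diag(-2, -4, 6), P⁻¹ = [[1, 0, 0], [1, 1, -1], [-2, 0, 1]].
L⁴ = P·diag(16, 256, 1296)·P⁻¹ = [[16, 0, 0], [-2320, 256, 1040], [-2560, 0, 1296]].
The requested entry is -2560.

-2560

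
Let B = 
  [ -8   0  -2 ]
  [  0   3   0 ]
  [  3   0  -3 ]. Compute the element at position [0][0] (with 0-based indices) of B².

Characteristic polynomial: r^3 + 8r^2 - 3r - 90 = (r - 3)(r + 5)(r + 6), so the eigenvalues are -6, -5, 3.
r=3: eigenvector (0, 1, 0).
r=-6: eigenvector (1, 0, -1).
r=-5: eigenvector (-2, 0, 3).
P = [[0, 1, -2], [1, 0, 0], [0, -1, 3]], D = diag(3, -6, -5), P⁻¹ = [[0, 1, 0], [3, 0, 2], [1, 0, 1]].
B² = P·diag(9, 36, 25)·P⁻¹ = [[58, 0, 22], [0, 9, 0], [-33, 0, 3]].
The requested entry is 58.

58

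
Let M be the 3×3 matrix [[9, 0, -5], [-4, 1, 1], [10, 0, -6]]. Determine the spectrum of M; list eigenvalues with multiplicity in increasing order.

Characteristic polynomial: p(t) = t^3 - 4t^2 - t + 4 = (t - 4)(t - 1)(t + 1).
Roots (with multiplicity): -1, 1, 4.

-1, 1, 4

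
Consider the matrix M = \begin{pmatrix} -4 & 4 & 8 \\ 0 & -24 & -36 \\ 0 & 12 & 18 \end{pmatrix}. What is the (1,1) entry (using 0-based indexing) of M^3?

Characteristic polynomial: t^3 + 10t^2 + 24t = t(t + 4)(t + 6), so the eigenvalues are -6, -4, 0.
t=-4: eigenvector (1, 0, 0).
t=0: eigenvector (1, -3, 2).
t=-6: eigenvector (0, -2, 1).
P = [[1, 1, 0], [0, -3, -2], [0, 2, 1]], D = diag(-4, 0, -6), P⁻¹ = [[1, -1, -2], [0, 1, 2], [0, -2, -3]].
M³ = P·diag(-64, 0, -216)·P⁻¹ = [[-64, 64, 128], [0, -864, -1296], [0, 432, 648]].
The requested entry is -864.

-864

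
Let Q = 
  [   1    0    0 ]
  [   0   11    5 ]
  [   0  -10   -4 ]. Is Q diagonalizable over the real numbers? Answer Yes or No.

Yes

Characteristic polynomial: p(s) = s^3 - 8s^2 + 13s - 6 = (s - 6)(s - 1)^2.
s = 1 has algebraic multiplicity 2; rank(Q − 1I) = 1, so geometric multiplicity = 2.
Every eigenvalue has geometric = algebraic multiplicity, so Q is diagonalizable.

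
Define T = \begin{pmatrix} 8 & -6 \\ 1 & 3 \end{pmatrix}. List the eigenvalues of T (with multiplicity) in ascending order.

Characteristic polynomial: p(λ) = λ^2 - 11λ + 30 = (λ - 6)(λ - 5).
Roots (with multiplicity): 5, 6.

5, 6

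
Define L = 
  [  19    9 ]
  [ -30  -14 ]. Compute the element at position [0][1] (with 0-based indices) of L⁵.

3069

Characteristic polynomial: t^2 - 5t + 4 = (t - 4)(t - 1), so the eigenvalues are 1, 4.
t=4: eigenvector (3, -5).
t=1: eigenvector (1, -2).
P = [[3, 1], [-5, -2]], D = diag(4, 1), P⁻¹ = [[2, 1], [-5, -3]].
L⁵ = P·diag(1024, 1)·P⁻¹ = [[6139, 3069], [-10230, -5114]].
The requested entry is 3069.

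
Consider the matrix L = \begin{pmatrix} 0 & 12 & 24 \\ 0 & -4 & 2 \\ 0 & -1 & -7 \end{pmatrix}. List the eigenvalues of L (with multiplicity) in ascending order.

-6, -5, 0

Characteristic polynomial: p(t) = t^3 + 11t^2 + 30t = t(t + 5)(t + 6).
Roots (with multiplicity): -6, -5, 0.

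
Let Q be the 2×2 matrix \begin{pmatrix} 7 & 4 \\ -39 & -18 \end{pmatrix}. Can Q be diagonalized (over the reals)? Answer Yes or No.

Characteristic polynomial: p(t) = t^2 + 11t + 30 = (t + 5)(t + 6).
All 2 eigenvalues are distinct, so Q is diagonalizable.

Yes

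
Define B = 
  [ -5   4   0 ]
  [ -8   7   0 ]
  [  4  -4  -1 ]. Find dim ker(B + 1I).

2

B + 1I = [[-4, 4, 0], [-8, 8, 0], [4, -4, 0]].
This matrix has rank 1, so its null space has dimension 3 − 1 = 2.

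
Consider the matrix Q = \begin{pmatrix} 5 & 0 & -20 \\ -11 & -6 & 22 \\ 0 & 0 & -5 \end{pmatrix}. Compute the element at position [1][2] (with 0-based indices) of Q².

-22

Characteristic polynomial: λ^3 + 6λ^2 - 25λ - 150 = (λ - 5)(λ + 5)(λ + 6), so the eigenvalues are -6, -5, 5.
λ=5: eigenvector (1, -1, 0).
λ=-6: eigenvector (0, 1, 0).
λ=-5: eigenvector (2, 0, 1).
P = [[1, 0, 2], [-1, 1, 0], [0, 0, 1]], D = diag(5, -6, -5), P⁻¹ = [[1, 0, -2], [1, 1, -2], [0, 0, 1]].
Q² = P·diag(25, 36, 25)·P⁻¹ = [[25, 0, 0], [11, 36, -22], [0, 0, 25]].
The requested entry is -22.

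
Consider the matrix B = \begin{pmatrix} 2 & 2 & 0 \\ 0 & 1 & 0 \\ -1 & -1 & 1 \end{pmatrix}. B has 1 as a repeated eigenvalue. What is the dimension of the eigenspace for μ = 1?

B − 1I = [[1, 2, 0], [0, 0, 0], [-1, -1, 0]].
This matrix has rank 2, so its null space has dimension 3 − 2 = 1.

1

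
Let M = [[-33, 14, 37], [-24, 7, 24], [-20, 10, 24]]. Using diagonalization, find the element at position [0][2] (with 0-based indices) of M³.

Characteristic polynomial: μ^3 + 2μ^2 - 19μ - 20 = (μ - 4)(μ + 1)(μ + 5), so the eigenvalues are -5, -1, 4.
μ=-5: eigenvector (1, 2, 0).
μ=-1: eigenvector (-1, 3, -2).
μ=4: eigenvector (1, 0, 1).
P = [[1, -1, 1], [2, 3, 0], [0, -2, 1]], D = diag(-5, -1, 4), P⁻¹ = [[3, -1, -3], [-2, 1, 2], [-4, 2, 5]].
M³ = P·diag(-125, -1, 64)·P⁻¹ = [[-633, 254, 697], [-744, 247, 744], [-260, 130, 324]].
The requested entry is 697.

697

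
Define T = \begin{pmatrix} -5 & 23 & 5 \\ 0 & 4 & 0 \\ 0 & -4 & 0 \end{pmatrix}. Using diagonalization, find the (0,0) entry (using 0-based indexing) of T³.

Characteristic polynomial: λ^3 + λ^2 - 20λ = λ(λ - 4)(λ + 5), so the eigenvalues are -5, 0, 4.
λ=-5: eigenvector (1, 0, 0).
λ=4: eigenvector (2, 1, -1).
λ=0: eigenvector (1, 0, 1).
P = [[1, 2, 1], [0, 1, 0], [0, -1, 1]], D = diag(-5, 4, 0), P⁻¹ = [[1, -3, -1], [0, 1, 0], [0, 1, 1]].
T³ = P·diag(-125, 64, 0)·P⁻¹ = [[-125, 503, 125], [0, 64, 0], [0, -64, 0]].
The requested entry is -125.

-125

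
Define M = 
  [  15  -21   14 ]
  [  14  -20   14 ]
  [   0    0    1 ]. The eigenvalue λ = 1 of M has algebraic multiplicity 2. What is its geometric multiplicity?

M − 1I = [[14, -21, 14], [14, -21, 14], [0, 0, 0]].
This matrix has rank 1, so its null space has dimension 3 − 1 = 2.

2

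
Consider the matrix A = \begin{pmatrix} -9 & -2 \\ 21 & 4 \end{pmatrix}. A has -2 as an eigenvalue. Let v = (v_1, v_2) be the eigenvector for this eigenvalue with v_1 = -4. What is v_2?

14

A + 2I = [[-7, -2], [21, 6]].
Solving (A + 2I)v = 0 gives the eigenspace spanned by (-4, 14).
With v_1 = -4, v = (-4, 14), so v_2 = 14.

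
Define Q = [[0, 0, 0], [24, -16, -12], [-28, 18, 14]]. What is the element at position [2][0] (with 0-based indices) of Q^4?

928

Characteristic polynomial: μ^3 + 2μ^2 - 8μ = μ(μ - 2)(μ + 4), so the eigenvalues are -4, 0, 2.
μ=0: eigenvector (1, 0, 2).
μ=-4: eigenvector (0, 1, -1).
μ=2: eigenvector (0, -2, 3).
P = [[1, 0, 0], [0, 1, -2], [2, -1, 3]], D = diag(0, -4, 2), P⁻¹ = [[1, 0, 0], [-4, 3, 2], [-2, 1, 1]].
Q⁴ = P·diag(0, 256, 16)·P⁻¹ = [[0, 0, 0], [-960, 736, 480], [928, -720, -464]].
The requested entry is 928.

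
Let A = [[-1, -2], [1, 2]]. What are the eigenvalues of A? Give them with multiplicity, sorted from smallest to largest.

Characteristic polynomial: p(s) = s^2 - s = s(s - 1).
Roots (with multiplicity): 0, 1.

0, 1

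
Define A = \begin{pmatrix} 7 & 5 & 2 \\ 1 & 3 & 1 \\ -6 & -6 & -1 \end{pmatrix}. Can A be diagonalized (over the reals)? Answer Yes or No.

No

Characteristic polynomial: p(s) = s^3 - 9s^2 + 24s - 20 = (s - 5)(s - 2)^2.
s = 2 has algebraic multiplicity 2; rank(A − 2I) = 2, so geometric multiplicity = 1.
Geometric multiplicity < algebraic multiplicity, so A is not diagonalizable.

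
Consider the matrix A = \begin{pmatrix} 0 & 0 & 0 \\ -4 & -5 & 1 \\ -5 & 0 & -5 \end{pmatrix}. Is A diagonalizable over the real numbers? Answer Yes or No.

Characteristic polynomial: p(μ) = μ^3 + 10μ^2 + 25μ = μ(μ + 5)^2.
μ = -5 has algebraic multiplicity 2; rank(A + 5I) = 2, so geometric multiplicity = 1.
Geometric multiplicity < algebraic multiplicity, so A is not diagonalizable.

No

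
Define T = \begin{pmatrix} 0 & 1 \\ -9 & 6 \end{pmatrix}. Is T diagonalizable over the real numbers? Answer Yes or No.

Characteristic polynomial: p(μ) = μ^2 - 6μ + 9 = (μ - 3)^2.
μ = 3 has algebraic multiplicity 2; rank(T − 3I) = 1, so geometric multiplicity = 1.
Geometric multiplicity < algebraic multiplicity, so T is not diagonalizable.

No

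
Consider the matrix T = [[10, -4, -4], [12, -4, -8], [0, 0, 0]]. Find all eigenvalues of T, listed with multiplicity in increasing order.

0, 2, 4

Characteristic polynomial: p(r) = r^3 - 6r^2 + 8r = r(r - 4)(r - 2).
Roots (with multiplicity): 0, 2, 4.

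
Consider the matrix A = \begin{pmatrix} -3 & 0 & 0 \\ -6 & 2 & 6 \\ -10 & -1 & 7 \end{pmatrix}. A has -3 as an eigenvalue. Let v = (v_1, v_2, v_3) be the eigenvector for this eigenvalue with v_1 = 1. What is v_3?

A + 3I = [[0, 0, 0], [-6, 5, 6], [-10, -1, 10]].
Solving (A + 3I)v = 0 gives the eigenspace spanned by (1, 0, 1).
With v_1 = 1, v = (1, 0, 1), so v_3 = 1.

1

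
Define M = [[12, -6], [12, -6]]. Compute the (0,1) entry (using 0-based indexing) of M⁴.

-1296

Characteristic polynomial: s^2 - 6s = s(s - 6), so the eigenvalues are 0, 6.
s=6: eigenvector (1, 1).
s=0: eigenvector (-1, -2).
P = [[1, -1], [1, -2]], D = diag(6, 0), P⁻¹ = [[2, -1], [1, -1]].
M⁴ = P·diag(1296, 0)·P⁻¹ = [[2592, -1296], [2592, -1296]].
The requested entry is -1296.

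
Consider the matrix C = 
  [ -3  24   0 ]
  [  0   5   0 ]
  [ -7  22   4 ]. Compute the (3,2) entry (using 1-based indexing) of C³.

Characteristic polynomial: λ^3 - 6λ^2 - 7λ + 60 = (λ - 5)(λ - 4)(λ + 3), so the eigenvalues are -3, 4, 5.
λ=4: eigenvector (0, 0, 1).
λ=5: eigenvector (3, 1, 1).
λ=-3: eigenvector (1, 0, 1).
P = [[0, 3, 1], [0, 1, 0], [1, 1, 1]], D = diag(4, 5, -3), P⁻¹ = [[-1, 2, 1], [0, 1, 0], [1, -3, 0]].
C³ = P·diag(64, 125, -27)·P⁻¹ = [[-27, 456, 0], [0, 125, 0], [-91, 334, 64]].
The requested entry is 334.

334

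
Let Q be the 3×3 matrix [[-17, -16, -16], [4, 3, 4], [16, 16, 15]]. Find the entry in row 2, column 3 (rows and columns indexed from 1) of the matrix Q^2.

Characteristic polynomial: μ^3 - μ^2 - 5μ - 3 = (μ - 3)(μ + 1)^2, so the eigenvalues are -1, -1, 3.
μ=-1: eigenvector (1, 0, -1).
μ=3: eigenvector (-4, 1, 4).
μ=-1: eigenvector (2, -1, -1).
P = [[1, -4, 2], [0, 1, -1], [-1, 4, -1]], D = diag(-1, 3, -1), P⁻¹ = [[3, 4, 2], [1, 1, 1], [1, 0, 1]].
Q² = P·diag(1, 9, 1)·P⁻¹ = [[-31, -32, -32], [8, 9, 8], [32, 32, 33]].
The requested entry is 8.

8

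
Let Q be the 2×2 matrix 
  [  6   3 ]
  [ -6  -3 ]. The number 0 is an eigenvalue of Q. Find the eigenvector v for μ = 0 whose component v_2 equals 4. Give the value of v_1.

-2

Q = [[6, 3], [-6, -3]].
Solving (Q)v = 0 gives the eigenspace spanned by (-2, 4).
With v_2 = 4, v = (-2, 4), so v_1 = -2.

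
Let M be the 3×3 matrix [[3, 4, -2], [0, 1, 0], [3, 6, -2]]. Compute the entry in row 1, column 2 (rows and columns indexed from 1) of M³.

Characteristic polynomial: r^3 - 2r^2 + r = r(r - 1)^2, so the eigenvalues are 0, 1, 1.
r=1: eigenvector (1, 0, 1).
r=1: eigenvector (-1, 1, 1).
r=0: eigenvector (2, 0, 3).
P = [[1, -1, 2], [0, 1, 0], [1, 1, 3]], D = diag(1, 1, 0), P⁻¹ = [[3, 5, -2], [0, 1, 0], [-1, -2, 1]].
M³ = P·diag(1, 1, 0)·P⁻¹ = [[3, 4, -2], [0, 1, 0], [3, 6, -2]].
The requested entry is 4.

4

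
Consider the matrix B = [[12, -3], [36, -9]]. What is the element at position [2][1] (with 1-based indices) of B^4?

Characteristic polynomial: s^2 - 3s = s(s - 3), so the eigenvalues are 0, 3.
s=3: eigenvector (1, 3).
s=0: eigenvector (1, 4).
P = [[1, 1], [3, 4]], D = diag(3, 0), P⁻¹ = [[4, -1], [-3, 1]].
B⁴ = P·diag(81, 0)·P⁻¹ = [[324, -81], [972, -243]].
The requested entry is 972.

972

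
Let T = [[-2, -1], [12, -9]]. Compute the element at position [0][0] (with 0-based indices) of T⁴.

Characteristic polynomial: s^2 + 11s + 30 = (s + 5)(s + 6), so the eigenvalues are -6, -5.
s=-5: eigenvector (-1, -3).
s=-6: eigenvector (1, 4).
P = [[-1, 1], [-3, 4]], D = diag(-5, -6), P⁻¹ = [[-4, 1], [-3, 1]].
T⁴ = P·diag(625, 1296)·P⁻¹ = [[-1388, 671], [-8052, 3309]].
The requested entry is -1388.

-1388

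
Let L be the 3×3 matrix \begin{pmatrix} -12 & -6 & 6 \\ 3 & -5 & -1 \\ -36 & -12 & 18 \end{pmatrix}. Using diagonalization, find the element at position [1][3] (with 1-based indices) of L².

Characteristic polynomial: μ^3 - μ^2 - 24μ - 36 = (μ - 6)(μ + 2)(μ + 3), so the eigenvalues are -3, -2, 6.
μ=-2: eigenvector (3, 1, 6).
μ=-3: eigenvector (2, 1, 4).
μ=6: eigenvector (1, 0, 3).
P = [[3, 2, 1], [1, 1, 0], [6, 4, 3]], D = diag(-2, -3, 6), P⁻¹ = [[3, -2, -1], [-3, 3, 1], [-2, 0, 1]].
L² = P·diag(4, 9, 36)·P⁻¹ = [[-90, 30, 42], [-15, 19, 5], [-252, 60, 120]].
The requested entry is 42.

42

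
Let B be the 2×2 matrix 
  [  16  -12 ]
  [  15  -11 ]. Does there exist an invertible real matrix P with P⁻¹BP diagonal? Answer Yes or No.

Characteristic polynomial: p(t) = t^2 - 5t + 4 = (t - 4)(t - 1).
All 2 eigenvalues are distinct, so B is diagonalizable.

Yes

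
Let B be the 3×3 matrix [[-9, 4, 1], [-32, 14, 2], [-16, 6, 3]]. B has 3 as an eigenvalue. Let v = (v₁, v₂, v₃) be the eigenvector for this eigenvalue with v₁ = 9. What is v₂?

24

B − 3I = [[-12, 4, 1], [-32, 11, 2], [-16, 6, 0]].
Solving (B − 3I)v = 0 gives the eigenspace spanned by (9, 24, 12).
With v₁ = 9, v = (9, 24, 12), so v₂ = 24.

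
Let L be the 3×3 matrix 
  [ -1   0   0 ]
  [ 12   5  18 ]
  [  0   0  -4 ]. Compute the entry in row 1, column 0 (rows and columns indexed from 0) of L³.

252

Characteristic polynomial: t^3 - 21t - 20 = (t - 5)(t + 1)(t + 4), so the eigenvalues are -4, -1, 5.
t=-1: eigenvector (1, -2, 0).
t=5: eigenvector (0, 1, 0).
t=-4: eigenvector (0, -2, 1).
P = [[1, 0, 0], [-2, 1, -2], [0, 0, 1]], D = diag(-1, 5, -4), P⁻¹ = [[1, 0, 0], [2, 1, 2], [0, 0, 1]].
L³ = P·diag(-1, 125, -64)·P⁻¹ = [[-1, 0, 0], [252, 125, 378], [0, 0, -64]].
The requested entry is 252.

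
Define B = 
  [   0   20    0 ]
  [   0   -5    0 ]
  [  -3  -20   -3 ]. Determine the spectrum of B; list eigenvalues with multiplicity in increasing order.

Characteristic polynomial: p(r) = r^3 + 8r^2 + 15r = r(r + 3)(r + 5).
Roots (with multiplicity): -5, -3, 0.

-5, -3, 0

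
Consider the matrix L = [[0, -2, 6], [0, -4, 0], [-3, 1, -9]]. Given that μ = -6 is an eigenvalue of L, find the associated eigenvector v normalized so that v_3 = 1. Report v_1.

L + 6I = [[6, -2, 6], [0, 2, 0], [-3, 1, -3]].
Solving (L + 6I)v = 0 gives the eigenspace spanned by (-1, 0, 1).
With v_3 = 1, v = (-1, 0, 1), so v_1 = -1.

-1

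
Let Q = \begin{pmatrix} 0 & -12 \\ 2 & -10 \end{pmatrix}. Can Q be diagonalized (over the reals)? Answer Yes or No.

Yes

Characteristic polynomial: p(t) = t^2 + 10t + 24 = (t + 4)(t + 6).
All 2 eigenvalues are distinct, so Q is diagonalizable.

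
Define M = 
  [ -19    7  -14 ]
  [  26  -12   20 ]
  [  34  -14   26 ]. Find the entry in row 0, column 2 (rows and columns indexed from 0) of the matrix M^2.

Characteristic polynomial: μ^3 + 5μ^2 - 4μ - 20 = (μ - 2)(μ + 2)(μ + 5), so the eigenvalues are -5, -2, 2.
μ=-5: eigenvector (1, -2, -2).
μ=2: eigenvector (1, -1, -2).
μ=-2: eigenvector (0, 2, 1).
P = [[1, 1, 0], [-2, -1, 2], [-2, -2, 1]], D = diag(-5, 2, -2), P⁻¹ = [[3, -1, 2], [-2, 1, -2], [2, 0, 1]].
M² = P·diag(25, 4, 4)·P⁻¹ = [[67, -21, 42], [-126, 46, -84], [-126, 42, -80]].
The requested entry is 42.

42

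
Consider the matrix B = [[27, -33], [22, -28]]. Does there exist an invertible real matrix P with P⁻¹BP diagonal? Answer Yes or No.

Characteristic polynomial: p(s) = s^2 + s - 30 = (s - 5)(s + 6).
All 2 eigenvalues are distinct, so B is diagonalizable.

Yes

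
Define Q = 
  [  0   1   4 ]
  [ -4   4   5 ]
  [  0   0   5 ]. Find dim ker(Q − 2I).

1

Q − 2I = [[-2, 1, 4], [-4, 2, 5], [0, 0, 3]].
This matrix has rank 2, so its null space has dimension 3 − 2 = 1.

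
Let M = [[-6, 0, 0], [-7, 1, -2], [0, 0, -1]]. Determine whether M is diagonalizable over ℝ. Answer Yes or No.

Yes

Characteristic polynomial: p(r) = r^3 + 6r^2 - r - 6 = (r - 1)(r + 1)(r + 6).
All 3 eigenvalues are distinct, so M is diagonalizable.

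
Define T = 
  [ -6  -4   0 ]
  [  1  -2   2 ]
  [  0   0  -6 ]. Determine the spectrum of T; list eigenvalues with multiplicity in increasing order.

Characteristic polynomial: p(λ) = λ^3 + 14λ^2 + 64λ + 96 = (λ + 4)^2(λ + 6).
Roots (with multiplicity): -6, -4, -4.

-6, -4, -4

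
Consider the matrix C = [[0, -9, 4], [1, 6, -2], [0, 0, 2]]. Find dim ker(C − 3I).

C − 3I = [[-3, -9, 4], [1, 3, -2], [0, 0, -1]].
This matrix has rank 2, so its null space has dimension 3 − 2 = 1.

1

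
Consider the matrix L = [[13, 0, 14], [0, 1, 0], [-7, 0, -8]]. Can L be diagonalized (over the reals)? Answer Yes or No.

Characteristic polynomial: p(s) = s^3 - 6s^2 - s + 6 = (s - 6)(s - 1)(s + 1).
All 3 eigenvalues are distinct, so L is diagonalizable.

Yes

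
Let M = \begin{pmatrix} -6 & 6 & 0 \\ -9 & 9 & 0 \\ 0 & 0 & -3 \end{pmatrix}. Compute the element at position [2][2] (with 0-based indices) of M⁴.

Characteristic polynomial: t^3 - 9t = t(t - 3)(t + 3), so the eigenvalues are -3, 0, 3.
t=0: eigenvector (1, 1, 0).
t=3: eigenvector (2, 3, 0).
t=-3: eigenvector (0, 0, 1).
P = [[1, 2, 0], [1, 3, 0], [0, 0, 1]], D = diag(0, 3, -3), P⁻¹ = [[3, -2, 0], [-1, 1, 0], [0, 0, 1]].
M⁴ = P·diag(0, 81, 81)·P⁻¹ = [[-162, 162, 0], [-243, 243, 0], [0, 0, 81]].
The requested entry is 81.

81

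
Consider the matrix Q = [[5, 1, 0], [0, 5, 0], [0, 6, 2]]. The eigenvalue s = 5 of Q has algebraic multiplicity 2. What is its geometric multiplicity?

Q − 5I = [[0, 1, 0], [0, 0, 0], [0, 6, -3]].
This matrix has rank 2, so its null space has dimension 3 − 2 = 1.

1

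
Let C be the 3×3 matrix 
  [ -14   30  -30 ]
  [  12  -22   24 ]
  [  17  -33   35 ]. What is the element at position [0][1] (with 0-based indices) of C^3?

390

Characteristic polynomial: λ^3 + λ^2 - 10λ + 8 = (λ - 2)(λ - 1)(λ + 4), so the eigenvalues are -4, 1, 2.
λ=1: eigenvector (-2, 0, 1).
λ=2: eigenvector (0, 1, 1).
λ=-4: eigenvector (3, -2, -3).
P = [[-2, 0, 3], [0, 1, -2], [1, 1, -3]], D = diag(1, 2, -4), P⁻¹ = [[1, -3, 3], [2, -3, 4], [1, -2, 2]].
C³ = P·diag(1, 8, -64)·P⁻¹ = [[-194, 390, -390], [144, -280, 288], [209, -411, 419]].
The requested entry is 390.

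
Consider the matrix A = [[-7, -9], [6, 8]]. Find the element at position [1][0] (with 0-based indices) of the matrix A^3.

Characteristic polynomial: μ^2 - μ - 2 = (μ - 2)(μ + 1), so the eigenvalues are -1, 2.
μ=-1: eigenvector (3, -2).
μ=2: eigenvector (-1, 1).
P = [[3, -1], [-2, 1]], D = diag(-1, 2), P⁻¹ = [[1, 1], [2, 3]].
A³ = P·diag(-1, 8)·P⁻¹ = [[-19, -27], [18, 26]].
The requested entry is 18.

18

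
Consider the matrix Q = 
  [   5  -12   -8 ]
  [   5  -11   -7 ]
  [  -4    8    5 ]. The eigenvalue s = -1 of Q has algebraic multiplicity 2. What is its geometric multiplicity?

Q + 1I = [[6, -12, -8], [5, -10, -7], [-4, 8, 6]].
This matrix has rank 2, so its null space has dimension 3 − 2 = 1.

1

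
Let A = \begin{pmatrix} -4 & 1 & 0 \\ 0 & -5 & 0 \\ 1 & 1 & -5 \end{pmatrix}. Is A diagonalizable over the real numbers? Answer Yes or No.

Characteristic polynomial: p(μ) = μ^3 + 14μ^2 + 65μ + 100 = (μ + 4)(μ + 5)^2.
μ = -5 has algebraic multiplicity 2; rank(A + 5I) = 1, so geometric multiplicity = 2.
Every eigenvalue has geometric = algebraic multiplicity, so A is diagonalizable.

Yes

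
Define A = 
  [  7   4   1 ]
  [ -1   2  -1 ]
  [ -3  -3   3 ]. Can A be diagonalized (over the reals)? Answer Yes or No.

Characteristic polynomial: p(r) = r^3 - 12r^2 + 45r - 54 = (r - 6)(r - 3)^2.
r = 3 has algebraic multiplicity 2; rank(A − 3I) = 2, so geometric multiplicity = 1.
Geometric multiplicity < algebraic multiplicity, so A is not diagonalizable.

No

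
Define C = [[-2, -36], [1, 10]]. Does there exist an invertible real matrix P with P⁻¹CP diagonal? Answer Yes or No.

No

Characteristic polynomial: p(λ) = λ^2 - 8λ + 16 = (λ - 4)^2.
λ = 4 has algebraic multiplicity 2; rank(C − 4I) = 1, so geometric multiplicity = 1.
Geometric multiplicity < algebraic multiplicity, so C is not diagonalizable.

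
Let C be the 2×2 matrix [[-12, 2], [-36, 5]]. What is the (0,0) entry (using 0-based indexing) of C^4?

Characteristic polynomial: r^2 + 7r + 12 = (r + 3)(r + 4), so the eigenvalues are -4, -3.
r=-4: eigenvector (1, 4).
r=-3: eigenvector (2, 9).
P = [[1, 2], [4, 9]], D = diag(-4, -3), P⁻¹ = [[9, -2], [-4, 1]].
C⁴ = P·diag(256, 81)·P⁻¹ = [[1656, -350], [6300, -1319]].
The requested entry is 1656.

1656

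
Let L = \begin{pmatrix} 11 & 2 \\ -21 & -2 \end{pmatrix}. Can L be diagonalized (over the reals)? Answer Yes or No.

Characteristic polynomial: p(μ) = μ^2 - 9μ + 20 = (μ - 5)(μ - 4).
All 2 eigenvalues are distinct, so L is diagonalizable.

Yes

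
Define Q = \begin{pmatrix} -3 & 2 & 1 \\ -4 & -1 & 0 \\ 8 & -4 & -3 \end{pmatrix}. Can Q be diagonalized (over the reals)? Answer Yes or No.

No

Characteristic polynomial: p(λ) = λ^3 + 7λ^2 + 15λ + 9 = (λ + 1)(λ + 3)^2.
λ = -3 has algebraic multiplicity 2; rank(Q + 3I) = 2, so geometric multiplicity = 1.
Geometric multiplicity < algebraic multiplicity, so Q is not diagonalizable.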